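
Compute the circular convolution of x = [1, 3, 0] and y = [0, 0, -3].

(x ⊛ y)[n] = Σ(m=0 to 2) x[m] · y[(n-m) mod 3]

Computing each output sample:
(x ⊛ y)[0] = -9
(x ⊛ y)[1] = 0
(x ⊛ y)[2] = -3

x ⊛ y = [-9, 0, -3]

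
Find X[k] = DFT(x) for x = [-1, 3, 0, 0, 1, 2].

X[k] = Σ(n=0 to 5) x[n] · ω_6^(nk)
where ω_6 = e^(-2πi/6)

Computing each X[k]:
X[0] = 5
X[1] = 1
X[2] = -4.0000-1.7321i
X[3] = -5
X[4] = -4.0000+1.7321i
X[5] = 1

X = [5, 1, -4.0000-1.7321i, -5, -4.0000+1.7321i, 1]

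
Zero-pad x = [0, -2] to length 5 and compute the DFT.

Original 2-point DFT: [-2, 2]
Zero-padded 5-point DFT provides frequency interpolation.

DFT_5([x, 0, ...]) = [-2, -0.6180+1.9021i, 1.6180+1.1756i, 1.6180-1.1756i, -0.6180-1.9021i]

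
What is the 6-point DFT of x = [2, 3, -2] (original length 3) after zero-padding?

Original 3-point DFT: [3, 1.5000-4.3301i, 1.5000+4.3301i]
Zero-padded 6-point DFT provides frequency interpolation.

DFT_6([x, 0, ...]) = [3, 4.5000-0.8660i, 1.5000-4.3301i, -3, 1.5000+4.3301i, 4.5000+0.8660i]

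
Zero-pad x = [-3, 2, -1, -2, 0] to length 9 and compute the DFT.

Original 5-point DFT: [-4, 0.0451-2.4899i, -5.5451-0.2245i, -5.5451+0.2245i, 0.0451+2.4899i]
Zero-padded 9-point DFT provides frequency interpolation.

DFT_9([x, 0, ...]) = [-4, -0.6416+1.4313i, -0.7130-3.3596i, -5.5000-2.5981i, -4.6454+0.4052i, -4.6454-0.4052i, -5.5000+2.5981i, -0.7130+3.3596i, -0.6416-1.4313i]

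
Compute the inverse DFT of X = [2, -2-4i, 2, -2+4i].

x[n] = (1/4) Σ(k=0 to 3) X[k] · e^(2πikn/4)

Computing each x[n]:
x[0] = 0
x[1] = 2
x[2] = 2
x[3] = -2

x = [0, 2, 2, -2]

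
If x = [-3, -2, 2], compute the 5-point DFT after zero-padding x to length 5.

Original 3-point DFT: [-3, -3.0000+3.4641i, -3.0000-3.4641i]
Zero-padded 5-point DFT provides frequency interpolation.

DFT_5([x, 0, ...]) = [-3, -5.2361+0.7265i, -0.7639+3.0777i, -0.7639-3.0777i, -5.2361-0.7265i]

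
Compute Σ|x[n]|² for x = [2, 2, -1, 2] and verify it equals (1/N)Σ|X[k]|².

Time domain:
Σ|x[n]|² = |2|² + |2|² + |-1|² + |2|² = 13.0000

Frequency domain:
(1/4)Σ|X[k]|² = (1/4)(|5|² + |3|² + |-3|² + |3|²) = (1/4)·52.0000 = 13.0000

Both sides agree, confirming Parseval's theorem.

Σ|x[n]|² = (1/N)Σ|X[k]|² = 13.0000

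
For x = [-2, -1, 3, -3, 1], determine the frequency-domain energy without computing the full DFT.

Parseval: Σ|x[n]|² = (1/N)Σ|X[k]|², so Σ|X[k]|² = N·Σ|x[n]|² = 5·24.0000

Σ|X[k]|² = N·Σ|x[n]|² = 5·24.0000 = 120.0000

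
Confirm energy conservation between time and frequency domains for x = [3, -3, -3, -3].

Time domain:
Σ|x[n]|² = |3|² + |-3|² + |-3|² + |-3|² = 36.0000

Frequency domain:
(1/4)Σ|X[k]|² = (1/4)(|-6|² + |6|² + |6|² + |6|²) = (1/4)·144.0000 = 36.0000

Both sides agree, confirming Parseval's theorem.

Σ|x[n]|² = (1/N)Σ|X[k]|² = 36.0000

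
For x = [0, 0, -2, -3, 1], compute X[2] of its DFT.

X[2] = Σ(n=0 to 4) x[n] · ω_5^(2n) where ω_5 = e^(-2πi/5)
= (0)·ω_5^0 + (0)·ω_5^2 + (-2)·ω_5^4 + (-3)·ω_5^6 + (1)·ω_5^8

X[2] = -2.3541+1.5388i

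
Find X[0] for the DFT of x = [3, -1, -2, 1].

X[0] = Σ(n=0 to 3) x[n] · ω_4^0 = Σ x[n]
= (3) + (-1) + (-2) + (1)

X[0] = 1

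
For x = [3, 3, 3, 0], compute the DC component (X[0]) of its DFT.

X[0] = Σ(n=0 to 3) x[n] · ω_4^0 = Σ x[n]
= (3) + (3) + (3) + (0)

X[0] = 9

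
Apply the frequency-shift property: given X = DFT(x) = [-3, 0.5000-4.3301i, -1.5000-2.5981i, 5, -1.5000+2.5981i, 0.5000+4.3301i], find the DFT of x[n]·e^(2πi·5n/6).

Modulation property: DFT(ω_6^(-5n)·x[n]) = X[(k-5) mod 6], so circularly shift X by 5 positions.

X[k-5] = [0.5000-4.3301i, -1.5000-2.5981i, 5, -1.5000+2.5981i, 0.5000+4.3301i, -3]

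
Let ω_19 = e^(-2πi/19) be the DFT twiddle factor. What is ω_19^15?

ω_19^15 = e^(-2πi·15/19)
= cos(-2π·15/19) + i·sin(-2π·15/19)
= cos(-30π/19) + i·sin(-30π/19)

ω_19^15 = cos(-30π/19) + i·sin(-30π/19) = 0.2455+0.9694i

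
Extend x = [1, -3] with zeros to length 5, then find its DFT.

Original 2-point DFT: [-2, 4]
Zero-padded 5-point DFT provides frequency interpolation.

DFT_5([x, 0, ...]) = [-2, 0.0729+2.8532i, 3.4271+1.7634i, 3.4271-1.7634i, 0.0729-2.8532i]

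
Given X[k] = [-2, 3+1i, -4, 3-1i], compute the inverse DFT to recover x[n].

x[n] = (1/4) Σ(k=0 to 3) X[k] · e^(2πikn/4)

Computing each x[n]:
x[0] = 0
x[1] = 0
x[2] = -3
x[3] = 1

x = [0, 0, -3, 1]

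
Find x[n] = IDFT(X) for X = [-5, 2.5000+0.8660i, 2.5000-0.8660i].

x[n] = (1/3) Σ(k=0 to 2) X[k] · e^(2πikn/3)

Computing each x[n]:
x[0] = 0
x[1] = -3
x[2] = -2

x = [0, -3, -2]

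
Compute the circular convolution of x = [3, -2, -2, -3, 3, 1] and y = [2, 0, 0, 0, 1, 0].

(x ⊛ y)[n] = Σ(m=0 to 5) x[m] · y[(n-m) mod 6]

Computing each output sample:
(x ⊛ y)[0] = 4
(x ⊛ y)[1] = -7
(x ⊛ y)[2] = -1
(x ⊛ y)[3] = -5
(x ⊛ y)[4] = 9
(x ⊛ y)[5] = 0

x ⊛ y = [4, -7, -1, -5, 9, 0]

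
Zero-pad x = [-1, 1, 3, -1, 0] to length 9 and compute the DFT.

Original 5-point DFT: [2, -2.3090-3.3022i, -1.1910+3.2164i, -1.1910-3.2164i, -2.3090+3.3022i]
Zero-padded 9-point DFT provides frequency interpolation.

DFT_9([x, 0, ...]) = [2, 0.7870-2.7312i, -3.1454-2.8769i, -4.0000+1.7321i, 0.8584+2.4524i, 0.8584-2.4524i, -4.0000-1.7321i, -3.1454+2.8769i, 0.7870+2.7312i]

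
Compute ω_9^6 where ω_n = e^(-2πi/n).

ω_9^6 = e^(-2πi·6/9)
= cos(-2π·6/9) + i·sin(-2π·6/9)
= cos(-12π/9) + i·sin(-12π/9)

ω_9^6 = cos(-12π/9) + i·sin(-12π/9) = -0.5000+0.8660i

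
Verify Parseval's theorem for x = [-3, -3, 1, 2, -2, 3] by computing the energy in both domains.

Time domain:
Σ|x[n]|² = |-3|² + |-3|² + |1|² + |2|² + |-2|² + |3|² = 36.0000

Frequency domain:
(1/6)Σ|X[k]|² = (1/6)(|-2|² + |-4.5000+2.5981i|² + |-0.5000+7.7942i|² + |-6|² + |-0.5000-7.7942i|² + |-4.5000-2.5981i|²) = (1/6)·216.0000 = 36.0000

Both sides agree, confirming Parseval's theorem.

Σ|x[n]|² = (1/N)Σ|X[k]|² = 36.0000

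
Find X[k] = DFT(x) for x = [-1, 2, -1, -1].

X[k] = Σ(n=0 to 3) x[n] · ω_4^(nk)
where ω_4 = e^(-2πi/4)

Computing each X[k]:
X[0] = -1
X[1] = -3i
X[2] = -3
X[3] = 3i

X = [-1, -3i, -3, 3i]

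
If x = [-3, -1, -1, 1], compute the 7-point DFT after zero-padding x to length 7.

Original 4-point DFT: [-4, -2+2i, -4, -2-2i]
Zero-padded 7-point DFT provides frequency interpolation.

DFT_7([x, 0, ...]) = [-4, -4.3019+1.3229i, -1.2530+1.3229i, -2.9450-1.3229i, -2.9450+1.3229i, -1.2530-1.3229i, -4.3019-1.3229i]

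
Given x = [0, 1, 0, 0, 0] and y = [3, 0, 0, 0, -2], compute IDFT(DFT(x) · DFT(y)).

(x ⊛ y)[n] = Σ(m=0 to 4) x[m] · y[(n-m) mod 5]

Computing each output sample:
(x ⊛ y)[0] = -2
(x ⊛ y)[1] = 3
(x ⊛ y)[2] = 0
(x ⊛ y)[3] = 0
(x ⊛ y)[4] = 0

x ⊛ y = [-2, 3, 0, 0, 0]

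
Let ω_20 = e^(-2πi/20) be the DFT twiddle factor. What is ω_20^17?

ω_20^17 = e^(-2πi·17/20)
= cos(-2π·17/20) + i·sin(-2π·17/20)
= cos(-34π/20) + i·sin(-34π/20)

ω_20^17 = cos(-34π/20) + i·sin(-34π/20) = 0.5878+0.8090i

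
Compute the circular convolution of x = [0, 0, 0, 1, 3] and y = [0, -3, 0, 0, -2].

(x ⊛ y)[n] = Σ(m=0 to 4) x[m] · y[(n-m) mod 5]

Computing each output sample:
(x ⊛ y)[0] = -9
(x ⊛ y)[1] = 0
(x ⊛ y)[2] = -2
(x ⊛ y)[3] = -6
(x ⊛ y)[4] = -3

x ⊛ y = [-9, 0, -2, -6, -3]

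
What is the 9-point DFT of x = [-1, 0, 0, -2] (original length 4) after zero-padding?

Original 4-point DFT: [-3, -1-2i, 1, -1+2i]
Zero-padded 9-point DFT provides frequency interpolation.

DFT_9([x, 0, ...]) = [-3, 1.7321i, -1.7321i, -3, 1.7321i, -1.7321i, -3, 1.7321i, -1.7321i]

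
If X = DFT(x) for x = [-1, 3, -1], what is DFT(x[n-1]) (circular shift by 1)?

Time shift by 1: X_shifted[k] = ω_3^(1k) · X[k]
Shifted x = [-1, -1, 3]

DFT(x[n-1]) = [1, -2.0000+3.4641i, -2.0000-3.4641i]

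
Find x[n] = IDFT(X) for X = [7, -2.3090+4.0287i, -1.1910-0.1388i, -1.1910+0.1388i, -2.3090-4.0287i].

x[n] = (1/5) Σ(k=0 to 4) X[k] · e^(2πikn/5)

Computing each x[n]:
x[0] = 0
x[1] = 0
x[2] = 1
x[3] = 3
x[4] = 3

x = [0, 0, 1, 3, 3]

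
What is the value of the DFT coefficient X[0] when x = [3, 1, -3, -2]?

X[0] = Σ(n=0 to 3) x[n] · ω_4^0 = Σ x[n]
= (3) + (1) + (-3) + (-2)

X[0] = -1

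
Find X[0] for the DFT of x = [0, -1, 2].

X[0] = Σ(n=0 to 2) x[n] · ω_3^0 = Σ x[n]
= (0) + (-1) + (2)

X[0] = 1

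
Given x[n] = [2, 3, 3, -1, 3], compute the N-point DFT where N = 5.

X[k] = Σ(n=0 to 4) x[n] · ω_5^(nk)
where ω_5 = e^(-2πi/5)

Computing each X[k]:
X[0] = 10
X[1] = 2.2361-2.3511i
X[2] = -2.2361+3.8042i
X[3] = -2.2361-3.8042i
X[4] = 2.2361+2.3511i

X = [10, 2.2361-2.3511i, -2.2361+3.8042i, -2.2361-3.8042i, 2.2361+2.3511i]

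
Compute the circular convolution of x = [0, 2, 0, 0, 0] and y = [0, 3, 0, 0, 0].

(x ⊛ y)[n] = Σ(m=0 to 4) x[m] · y[(n-m) mod 5]

Computing each output sample:
(x ⊛ y)[0] = 0
(x ⊛ y)[1] = 0
(x ⊛ y)[2] = 6
(x ⊛ y)[3] = 0
(x ⊛ y)[4] = 0

x ⊛ y = [0, 0, 6, 0, 0]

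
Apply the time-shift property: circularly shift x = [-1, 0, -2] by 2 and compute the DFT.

Time shift by 2: X_shifted[k] = ω_3^(2k) · X[k]
Shifted x = [0, -2, -1]

DFT(x[n-2]) = [-3, 1.5000+0.8660i, 1.5000-0.8660i]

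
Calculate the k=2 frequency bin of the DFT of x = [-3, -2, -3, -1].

X[2] = Σ(n=0 to 3) x[n] · ω_4^(2n) where ω_4 = e^(-2πi/4)
= (-3)·ω_4^0 + (-2)·ω_4^2 + (-3)·ω_4^4 + (-1)·ω_4^6

X[2] = -3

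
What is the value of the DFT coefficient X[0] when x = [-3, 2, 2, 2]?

X[0] = Σ(n=0 to 3) x[n] · ω_4^0 = Σ x[n]
= (-3) + (2) + (2) + (2)

X[0] = 3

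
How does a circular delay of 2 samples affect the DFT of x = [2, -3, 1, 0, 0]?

Time shift by 2: X_shifted[k] = ω_5^(2k) · X[k]
Shifted x = [0, 0, 2, -3, 1]

DFT(x[n-2]) = [0, 1.1180-1.9879i, -1.1180+5.3431i, -1.1180-5.3431i, 1.1180+1.9879i]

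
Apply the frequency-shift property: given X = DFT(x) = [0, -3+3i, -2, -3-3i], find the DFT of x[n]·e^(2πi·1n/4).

Modulation property: DFT(ω_4^(-1n)·x[n]) = X[(k-1) mod 4], so circularly shift X by 1 positions.

X[k-1] = [-3-3i, 0, -3+3i, -2]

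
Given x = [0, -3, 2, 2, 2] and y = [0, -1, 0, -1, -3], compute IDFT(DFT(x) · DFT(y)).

(x ⊛ y)[n] = Σ(m=0 to 4) x[m] · y[(n-m) mod 5]

Computing each output sample:
(x ⊛ y)[0] = 5
(x ⊛ y)[1] = -8
(x ⊛ y)[2] = -5
(x ⊛ y)[3] = -8
(x ⊛ y)[4] = 1

x ⊛ y = [5, -8, -5, -8, 1]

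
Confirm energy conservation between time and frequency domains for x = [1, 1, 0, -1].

Time domain:
Σ|x[n]|² = |1|² + |1|² + |0|² + |-1|² = 3.0000

Frequency domain:
(1/4)Σ|X[k]|² = (1/4)(|1|² + |1-2i|² + |1|² + |1+2i|²) = (1/4)·12.0000 = 3.0000

Both sides agree, confirming Parseval's theorem.

Σ|x[n]|² = (1/N)Σ|X[k]|² = 3.0000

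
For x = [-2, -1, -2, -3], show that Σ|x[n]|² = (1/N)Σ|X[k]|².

Time domain:
Σ|x[n]|² = |-2|² + |-1|² + |-2|² + |-3|² = 18.0000

Frequency domain:
(1/4)Σ|X[k]|² = (1/4)(|-8|² + |-2i|² + |0|² + |2i|²) = (1/4)·72.0000 = 18.0000

Both sides agree, confirming Parseval's theorem.

Σ|x[n]|² = (1/N)Σ|X[k]|² = 18.0000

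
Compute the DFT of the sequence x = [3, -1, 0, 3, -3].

X[k] = Σ(n=0 to 4) x[n] · ω_5^(nk)
where ω_5 = e^(-2πi/5)

Computing each X[k]:
X[0] = 2
X[1] = -0.6631-0.1388i
X[2] = 7.1631-4.0287i
X[3] = 7.1631+4.0287i
X[4] = -0.6631+0.1388i

X = [2, -0.6631-0.1388i, 7.1631-4.0287i, 7.1631+4.0287i, -0.6631+0.1388i]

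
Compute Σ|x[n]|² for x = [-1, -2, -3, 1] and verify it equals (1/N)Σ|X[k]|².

Time domain:
Σ|x[n]|² = |-1|² + |-2|² + |-3|² + |1|² = 15.0000

Frequency domain:
(1/4)Σ|X[k]|² = (1/4)(|-5|² + |2+3i|² + |-3|² + |2-3i|²) = (1/4)·60.0000 = 15.0000

Both sides agree, confirming Parseval's theorem.

Σ|x[n]|² = (1/N)Σ|X[k]|² = 15.0000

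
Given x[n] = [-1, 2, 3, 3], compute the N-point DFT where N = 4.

X[k] = Σ(n=0 to 3) x[n] · ω_4^(nk)
where ω_4 = e^(-2πi/4)

Computing each X[k]:
X[0] = 7
X[1] = -4+1i
X[2] = -3
X[3] = -4-1i

X = [7, -4+1i, -3, -4-1i]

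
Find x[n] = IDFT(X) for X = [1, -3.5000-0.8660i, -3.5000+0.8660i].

x[n] = (1/3) Σ(k=0 to 2) X[k] · e^(2πikn/3)

Computing each x[n]:
x[0] = -2
x[1] = 2
x[2] = 1

x = [-2, 2, 1]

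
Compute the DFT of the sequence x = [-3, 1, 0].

X[k] = Σ(n=0 to 2) x[n] · ω_3^(nk)
where ω_3 = e^(-2πi/3)

Computing each X[k]:
X[0] = -2
X[1] = -3.5000-0.8660i
X[2] = -3.5000+0.8660i

X = [-2, -3.5000-0.8660i, -3.5000+0.8660i]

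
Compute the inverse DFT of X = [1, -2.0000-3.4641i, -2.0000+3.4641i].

x[n] = (1/3) Σ(k=0 to 2) X[k] · e^(2πikn/3)

Computing each x[n]:
x[0] = -1
x[1] = 3
x[2] = -1

x = [-1, 3, -1]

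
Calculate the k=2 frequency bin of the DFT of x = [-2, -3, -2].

X[2] = Σ(n=0 to 2) x[n] · ω_3^(2n) where ω_3 = e^(-2πi/3)
= (-2)·ω_3^0 + (-3)·ω_3^2 + (-2)·ω_3^4

X[2] = 0.5000-0.8660i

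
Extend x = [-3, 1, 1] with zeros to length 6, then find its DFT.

Original 3-point DFT: [-1, -4, -4]
Zero-padded 6-point DFT provides frequency interpolation.

DFT_6([x, 0, ...]) = [-1, -3.0000-1.7321i, -4, -3, -4, -3.0000+1.7321i]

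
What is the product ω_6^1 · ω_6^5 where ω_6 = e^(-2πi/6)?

The primitive 6th roots of unity are ω_6^k for k coprime to 6: k ∈ {1, 5}
Their product equals the constant term of the cyclotomic polynomial Φ_6(x) up to sign.
For n ≥ 3, the product of all primitive nth roots of unity is 1. (For n=1 it is 1; for n=2 it is -1.)

1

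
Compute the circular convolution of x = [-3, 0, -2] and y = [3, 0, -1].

(x ⊛ y)[n] = Σ(m=0 to 2) x[m] · y[(n-m) mod 3]

Computing each output sample:
(x ⊛ y)[0] = -9
(x ⊛ y)[1] = 2
(x ⊛ y)[2] = -3

x ⊛ y = [-9, 2, -3]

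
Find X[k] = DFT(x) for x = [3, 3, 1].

X[k] = Σ(n=0 to 2) x[n] · ω_3^(nk)
where ω_3 = e^(-2πi/3)

Computing each X[k]:
X[0] = 7
X[1] = 1.0000-1.7321i
X[2] = 1.0000+1.7321i

X = [7, 1.0000-1.7321i, 1.0000+1.7321i]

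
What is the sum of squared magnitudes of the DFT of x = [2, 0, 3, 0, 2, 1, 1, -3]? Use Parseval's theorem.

Parseval: Σ|x[n]|² = (1/N)Σ|X[k]|², so Σ|X[k]|² = N·Σ|x[n]|² = 8·28.0000

Σ|X[k]|² = N·Σ|x[n]|² = 8·28.0000 = 224.0000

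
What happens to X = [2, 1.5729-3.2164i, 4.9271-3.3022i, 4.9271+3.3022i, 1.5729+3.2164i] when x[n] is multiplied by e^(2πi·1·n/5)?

Modulation property: DFT(ω_5^(-1n)·x[n]) = X[(k-1) mod 5], so circularly shift X by 1 positions.

X[k-1] = [1.5729+3.2164i, 2, 1.5729-3.2164i, 4.9271-3.3022i, 4.9271+3.3022i]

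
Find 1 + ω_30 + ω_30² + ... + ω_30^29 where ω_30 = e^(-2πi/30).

Sum of all nth roots of unity equals 0 for n > 1 (geometric series with r ≠ 1).

0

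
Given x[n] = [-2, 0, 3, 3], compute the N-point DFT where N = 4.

X[k] = Σ(n=0 to 3) x[n] · ω_4^(nk)
where ω_4 = e^(-2πi/4)

Computing each X[k]:
X[0] = 4
X[1] = -5+3i
X[2] = -2
X[3] = -5-3i

X = [4, -5+3i, -2, -5-3i]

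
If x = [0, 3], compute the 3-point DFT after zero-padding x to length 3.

Original 2-point DFT: [3, -3]
Zero-padded 3-point DFT provides frequency interpolation.

DFT_3([x, 0, ...]) = [3, -1.5000-2.5981i, -1.5000+2.5981i]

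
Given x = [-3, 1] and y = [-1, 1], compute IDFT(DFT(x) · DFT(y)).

(x ⊛ y)[n] = Σ(m=0 to 1) x[m] · y[(n-m) mod 2]

Computing each output sample:
(x ⊛ y)[0] = 4
(x ⊛ y)[1] = -4

x ⊛ y = [4, -4]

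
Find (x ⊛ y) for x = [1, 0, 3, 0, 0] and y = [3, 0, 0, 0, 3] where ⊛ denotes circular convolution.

(x ⊛ y)[n] = Σ(m=0 to 4) x[m] · y[(n-m) mod 5]

Computing each output sample:
(x ⊛ y)[0] = 3
(x ⊛ y)[1] = 9
(x ⊛ y)[2] = 9
(x ⊛ y)[3] = 0
(x ⊛ y)[4] = 3

x ⊛ y = [3, 9, 9, 0, 3]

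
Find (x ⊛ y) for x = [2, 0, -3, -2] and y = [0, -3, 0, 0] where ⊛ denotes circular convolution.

(x ⊛ y)[n] = Σ(m=0 to 3) x[m] · y[(n-m) mod 4]

Computing each output sample:
(x ⊛ y)[0] = 6
(x ⊛ y)[1] = -6
(x ⊛ y)[2] = 0
(x ⊛ y)[3] = 9

x ⊛ y = [6, -6, 0, 9]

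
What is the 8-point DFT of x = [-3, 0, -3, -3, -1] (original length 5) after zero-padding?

Original 5-point DFT: [-10, 1.5451-0.9511i, -4.0451-0.5878i, -4.0451+0.5878i, 1.5451+0.9511i]
Zero-padded 8-point DFT provides frequency interpolation.

DFT_8([x, 0, ...]) = [-10, 0.1213+5.1213i, -1-3i, -4.1213-0.8787i, -4, -4.1213+0.8787i, -1+3i, 0.1213-5.1213i]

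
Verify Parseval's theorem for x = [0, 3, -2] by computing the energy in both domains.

Time domain:
Σ|x[n]|² = |0|² + |3|² + |-2|² = 13.0000

Frequency domain:
(1/3)Σ|X[k]|² = (1/3)(|1|² + |-0.5000-4.3301i|² + |-0.5000+4.3301i|²) = (1/3)·39.0000 = 13.0000

Both sides agree, confirming Parseval's theorem.

Σ|x[n]|² = (1/N)Σ|X[k]|² = 13.0000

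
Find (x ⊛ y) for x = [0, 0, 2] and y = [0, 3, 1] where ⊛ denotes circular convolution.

(x ⊛ y)[n] = Σ(m=0 to 2) x[m] · y[(n-m) mod 3]

Computing each output sample:
(x ⊛ y)[0] = 6
(x ⊛ y)[1] = 2
(x ⊛ y)[2] = 0

x ⊛ y = [6, 2, 0]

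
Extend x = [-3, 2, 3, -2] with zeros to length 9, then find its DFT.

Original 4-point DFT: [0, -6-4i, 0, -6+4i]
Zero-padded 9-point DFT provides frequency interpolation.

DFT_9([x, 0, ...]) = [0, 0.0530-2.5079i, -4.4718-4.7277i, -7.5000+0.8660i, -1.5813+2.9764i, -1.5813-2.9764i, -7.5000-0.8660i, -4.4718+4.7277i, 0.0530+2.5079i]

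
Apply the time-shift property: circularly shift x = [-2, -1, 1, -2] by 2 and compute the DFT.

Time shift by 2: X_shifted[k] = ω_4^(2k) · X[k]
Shifted x = [1, -2, -2, -1]

DFT(x[n-2]) = [-4, 3+1i, 2, 3-1i]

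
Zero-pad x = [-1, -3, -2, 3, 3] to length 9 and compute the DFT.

Original 5-point DFT: [0, -1.8090+8.6453i, -0.6910-1.2286i, -0.6910+1.2286i, -1.8090-8.6453i]
Zero-padded 9-point DFT provides frequency interpolation.

DFT_9([x, 0, ...]) = [0, -7.9645+0.2738i, 1.1566+8.1649i, 3.0000-1.7321i, -0.6921+0.0968i, -0.6921-0.0968i, 3.0000+1.7321i, 1.1566-8.1649i, -7.9645-0.2738i]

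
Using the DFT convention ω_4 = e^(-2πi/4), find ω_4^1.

ω_4^1 = e^(-2πi·1/4)
= cos(-2π·1/4) + i·sin(-2π·1/4)
= cos(-2π/4) + i·sin(-2π/4)

ω_4^1 = cos(-2π/4) + i·sin(-2π/4) = -1i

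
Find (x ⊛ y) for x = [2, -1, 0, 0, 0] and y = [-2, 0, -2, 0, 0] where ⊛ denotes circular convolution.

(x ⊛ y)[n] = Σ(m=0 to 4) x[m] · y[(n-m) mod 5]

Computing each output sample:
(x ⊛ y)[0] = -4
(x ⊛ y)[1] = 2
(x ⊛ y)[2] = -4
(x ⊛ y)[3] = 2
(x ⊛ y)[4] = 0

x ⊛ y = [-4, 2, -4, 2, 0]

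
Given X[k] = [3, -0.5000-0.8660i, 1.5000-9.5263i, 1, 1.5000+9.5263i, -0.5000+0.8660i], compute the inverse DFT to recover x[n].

x[n] = (1/6) Σ(k=0 to 5) X[k] · e^(2πikn/6)

Computing each x[n]:
x[0] = 1
x[1] = 3
x[2] = -2
x[3] = 1
x[4] = 3
x[5] = -3

x = [1, 3, -2, 1, 3, -3]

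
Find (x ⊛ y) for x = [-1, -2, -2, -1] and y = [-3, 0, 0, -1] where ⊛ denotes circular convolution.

(x ⊛ y)[n] = Σ(m=0 to 3) x[m] · y[(n-m) mod 4]

Computing each output sample:
(x ⊛ y)[0] = 5
(x ⊛ y)[1] = 8
(x ⊛ y)[2] = 7
(x ⊛ y)[3] = 4

x ⊛ y = [5, 8, 7, 4]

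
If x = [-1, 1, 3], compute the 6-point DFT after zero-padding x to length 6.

Original 3-point DFT: [3, -3.0000+1.7321i, -3.0000-1.7321i]
Zero-padded 6-point DFT provides frequency interpolation.

DFT_6([x, 0, ...]) = [3, -2.0000-3.4641i, -3.0000+1.7321i, 1, -3.0000-1.7321i, -2.0000+3.4641i]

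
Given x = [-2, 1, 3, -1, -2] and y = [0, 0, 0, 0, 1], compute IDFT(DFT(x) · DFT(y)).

(x ⊛ y)[n] = Σ(m=0 to 4) x[m] · y[(n-m) mod 5]

Computing each output sample:
(x ⊛ y)[0] = 1
(x ⊛ y)[1] = 3
(x ⊛ y)[2] = -1
(x ⊛ y)[3] = -2
(x ⊛ y)[4] = -2

x ⊛ y = [1, 3, -1, -2, -2]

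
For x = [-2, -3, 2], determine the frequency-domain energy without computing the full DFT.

Parseval: Σ|x[n]|² = (1/N)Σ|X[k]|², so Σ|X[k]|² = N·Σ|x[n]|² = 3·17.0000

Σ|X[k]|² = N·Σ|x[n]|² = 3·17.0000 = 51.0000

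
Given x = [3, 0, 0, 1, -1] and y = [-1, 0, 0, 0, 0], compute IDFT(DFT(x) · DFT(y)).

(x ⊛ y)[n] = Σ(m=0 to 4) x[m] · y[(n-m) mod 5]

Computing each output sample:
(x ⊛ y)[0] = -3
(x ⊛ y)[1] = 0
(x ⊛ y)[2] = 0
(x ⊛ y)[3] = -1
(x ⊛ y)[4] = 1

x ⊛ y = [-3, 0, 0, -1, 1]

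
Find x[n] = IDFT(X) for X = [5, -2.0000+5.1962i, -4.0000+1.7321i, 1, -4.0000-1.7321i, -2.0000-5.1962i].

x[n] = (1/6) Σ(k=0 to 5) X[k] · e^(2πikn/6)

Computing each x[n]:
x[0] = -1
x[1] = -1
x[2] = 1
x[3] = 0
x[4] = 3
x[5] = 3

x = [-1, -1, 1, 0, 3, 3]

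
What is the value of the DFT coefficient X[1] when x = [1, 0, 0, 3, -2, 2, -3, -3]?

X[1] = Σ(n=0 to 7) x[n] · ω_8^(1n) where ω_8 = e^(-2πi/8)
= (1)·ω_8^0 + (0)·ω_8^1 + (0)·ω_8^2 + (3)·ω_8^3 + (-2)·ω_8^4 + (2)·ω_8^5 + (-3)·ω_8^6 + (-3)·ω_8^7

X[1] = -2.6569-5.8284i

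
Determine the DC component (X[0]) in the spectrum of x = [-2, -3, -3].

X[0] = Σ(n=0 to 2) x[n] · ω_3^0 = Σ x[n]
= (-2) + (-3) + (-3)

X[0] = -8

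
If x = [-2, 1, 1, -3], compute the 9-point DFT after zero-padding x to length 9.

Original 4-point DFT: [-3, -3-4i, 1, -3+4i]
Zero-padded 9-point DFT provides frequency interpolation.

DFT_9([x, 0, ...]) = [-3, 0.4397+0.9705i, -1.2660-3.9249i, -6, -0.6736+2.8988i, -0.6736-2.8988i, -6, -1.2660+3.9249i, 0.4397-0.9705i]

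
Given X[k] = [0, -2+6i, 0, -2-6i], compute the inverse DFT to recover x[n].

x[n] = (1/4) Σ(k=0 to 3) X[k] · e^(2πikn/4)

Computing each x[n]:
x[0] = -1
x[1] = -3
x[2] = 1
x[3] = 3

x = [-1, -3, 1, 3]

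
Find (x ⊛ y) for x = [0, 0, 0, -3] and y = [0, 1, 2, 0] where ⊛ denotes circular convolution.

(x ⊛ y)[n] = Σ(m=0 to 3) x[m] · y[(n-m) mod 4]

Computing each output sample:
(x ⊛ y)[0] = -3
(x ⊛ y)[1] = -6
(x ⊛ y)[2] = 0
(x ⊛ y)[3] = 0

x ⊛ y = [-3, -6, 0, 0]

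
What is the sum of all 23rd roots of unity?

Sum of all nth roots of unity equals 0 for n > 1 (geometric series with r ≠ 1).

0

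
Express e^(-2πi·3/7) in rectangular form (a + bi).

ω_7^3 = e^(-2πi·3/7)
= cos(-2π·3/7) + i·sin(-2π·3/7)
= cos(-6π/7) + i·sin(-6π/7)

ω_7^3 = cos(-6π/7) + i·sin(-6π/7) = -0.9010-0.4339i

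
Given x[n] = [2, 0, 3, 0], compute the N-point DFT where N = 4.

X[k] = Σ(n=0 to 3) x[n] · ω_4^(nk)
where ω_4 = e^(-2πi/4)

Computing each X[k]:
X[0] = 5
X[1] = -1
X[2] = 5
X[3] = -1

X = [5, -1, 5, -1]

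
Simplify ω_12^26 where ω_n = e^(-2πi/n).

Since ω_12^12 = 1, powers reduce modulo 12.
26 mod 12 = 2
So ω_12^26 = ω_12^2 = e^(-2πi·2/12)

ω_12^26 = ω_12^2 = 0.5000-0.8660i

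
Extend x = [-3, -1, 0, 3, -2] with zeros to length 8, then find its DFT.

Original 5-point DFT: [-3, -6.3541+0.8123i, 0.3541-3.4410i, 0.3541+3.4410i, -6.3541-0.8123i]
Zero-padded 8-point DFT provides frequency interpolation.

DFT_8([x, 0, ...]) = [-3, -3.8284-1.4142i, -5+4i, 1.8284-1.4142i, -7, 1.8284+1.4142i, -5-4i, -3.8284+1.4142i]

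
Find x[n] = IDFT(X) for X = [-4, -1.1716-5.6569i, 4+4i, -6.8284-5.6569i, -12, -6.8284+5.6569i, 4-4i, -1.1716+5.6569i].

x[n] = (1/8) Σ(k=0 to 7) X[k] · e^(2πikn/8)

Computing each x[n]:
x[0] = -3
x[1] = 3
x[2] = -3
x[3] = 3
x[4] = 1
x[5] = -3
x[6] = -3
x[7] = 1

x = [-3, 3, -3, 3, 1, -3, -3, 1]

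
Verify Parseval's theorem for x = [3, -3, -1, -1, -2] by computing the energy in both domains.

Time domain:
Σ|x[n]|² = |3|² + |-3|² + |-1|² + |-1|² + |-2|² = 24.0000

Frequency domain:
(1/5)Σ|X[k]|² = (1/5)(|-4|² + |3.0729+0.9511i|² + |6.4271+0.5878i|² + |6.4271-0.5878i|² + |3.0729-0.9511i|²) = (1/5)·120.0000 = 24.0000

Both sides agree, confirming Parseval's theorem.

Σ|x[n]|² = (1/N)Σ|X[k]|² = 24.0000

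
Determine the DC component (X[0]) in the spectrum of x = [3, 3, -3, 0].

X[0] = Σ(n=0 to 3) x[n] · ω_4^0 = Σ x[n]
= (3) + (3) + (-3) + (0)

X[0] = 3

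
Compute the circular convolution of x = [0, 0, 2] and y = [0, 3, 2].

(x ⊛ y)[n] = Σ(m=0 to 2) x[m] · y[(n-m) mod 3]

Computing each output sample:
(x ⊛ y)[0] = 6
(x ⊛ y)[1] = 4
(x ⊛ y)[2] = 0

x ⊛ y = [6, 4, 0]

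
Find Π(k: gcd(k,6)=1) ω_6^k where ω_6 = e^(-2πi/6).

The primitive 6th roots of unity are ω_6^k for k coprime to 6: k ∈ {1, 5}
Their product equals the constant term of the cyclotomic polynomial Φ_6(x) up to sign.
For n ≥ 3, the product of all primitive nth roots of unity is 1. (For n=1 it is 1; for n=2 it is -1.)

1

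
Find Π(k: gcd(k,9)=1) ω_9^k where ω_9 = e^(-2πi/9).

The primitive 9th roots of unity are ω_9^k for k coprime to 9: k ∈ {1, 2, 4, 5, 7, 8}
Their product equals the constant term of the cyclotomic polynomial Φ_9(x) up to sign.
For n ≥ 3, the product of all primitive nth roots of unity is 1. (For n=1 it is 1; for n=2 it is -1.)

1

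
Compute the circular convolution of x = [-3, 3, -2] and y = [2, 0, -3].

(x ⊛ y)[n] = Σ(m=0 to 2) x[m] · y[(n-m) mod 3]

Computing each output sample:
(x ⊛ y)[0] = -15
(x ⊛ y)[1] = 12
(x ⊛ y)[2] = 5

x ⊛ y = [-15, 12, 5]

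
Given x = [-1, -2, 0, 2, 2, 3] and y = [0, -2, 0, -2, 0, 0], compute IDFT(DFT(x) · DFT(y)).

(x ⊛ y)[n] = Σ(m=0 to 5) x[m] · y[(n-m) mod 6]

Computing each output sample:
(x ⊛ y)[0] = -10
(x ⊛ y)[1] = -2
(x ⊛ y)[2] = -2
(x ⊛ y)[3] = 2
(x ⊛ y)[4] = 0
(x ⊛ y)[5] = -4

x ⊛ y = [-10, -2, -2, 2, 0, -4]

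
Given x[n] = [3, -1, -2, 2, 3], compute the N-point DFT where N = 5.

X[k] = Σ(n=0 to 4) x[n] · ω_5^(nk)
where ω_5 = e^(-2πi/5)

Computing each X[k]:
X[0] = 5
X[1] = 3.6180+6.1554i
X[2] = 1.3820-1.4531i
X[3] = 1.3820+1.4531i
X[4] = 3.6180-6.1554i

X = [5, 3.6180+6.1554i, 1.3820-1.4531i, 1.3820+1.4531i, 3.6180-6.1554i]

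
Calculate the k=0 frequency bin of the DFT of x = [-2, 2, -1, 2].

X[0] = Σ(n=0 to 3) x[n] · ω_4^0 = Σ x[n]
= (-2) + (2) + (-1) + (2)

X[0] = 1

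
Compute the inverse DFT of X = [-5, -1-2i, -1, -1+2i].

x[n] = (1/4) Σ(k=0 to 3) X[k] · e^(2πikn/4)

Computing each x[n]:
x[0] = -2
x[1] = 0
x[2] = -1
x[3] = -2

x = [-2, 0, -1, -2]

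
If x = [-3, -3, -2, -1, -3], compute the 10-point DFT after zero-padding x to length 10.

Original 5-point DFT: [-12, -2.4271+0.5878i, 0.9271-0.9511i, 0.9271+0.9511i, -2.4271-0.5878i]
Zero-padded 10-point DFT provides frequency interpolation.

DFT_10([x, 0, ...]) = [-12, -3.3090+6.3799i, -2.4271+0.5878i, -2.1910+3.9430i, 0.9271-0.9511i, -4, 0.9271+0.9511i, -2.1910-3.9430i, -2.4271-0.5878i, -3.3090-6.3799i]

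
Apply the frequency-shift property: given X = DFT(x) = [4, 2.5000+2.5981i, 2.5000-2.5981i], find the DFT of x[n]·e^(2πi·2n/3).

Modulation property: DFT(ω_3^(-2n)·x[n]) = X[(k-2) mod 3], so circularly shift X by 2 positions.

X[k-2] = [2.5000+2.5981i, 2.5000-2.5981i, 4]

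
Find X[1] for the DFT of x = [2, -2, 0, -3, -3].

X[1] = Σ(n=0 to 4) x[n] · ω_5^(1n) where ω_5 = e^(-2πi/5)
= (2)·ω_5^0 + (-2)·ω_5^1 + (0)·ω_5^2 + (-3)·ω_5^3 + (-3)·ω_5^4

X[1] = 2.8820-2.7144i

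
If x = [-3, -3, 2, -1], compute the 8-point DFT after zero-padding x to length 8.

Original 4-point DFT: [-5, -5+2i, 3, -5-2i]
Zero-padded 8-point DFT provides frequency interpolation.

DFT_8([x, 0, ...]) = [-5, -4.4142+0.8284i, -5+2i, -1.5858+4.8284i, 3, -1.5858-4.8284i, -5-2i, -4.4142-0.8284i]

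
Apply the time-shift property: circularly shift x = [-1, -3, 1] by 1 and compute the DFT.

Time shift by 1: X_shifted[k] = ω_3^(1k) · X[k]
Shifted x = [1, -1, -3]

DFT(x[n-1]) = [-3, 3.0000-1.7321i, 3.0000+1.7321i]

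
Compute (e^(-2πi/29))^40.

Since ω_29^29 = 1, powers reduce modulo 29.
40 mod 29 = 11
So ω_29^40 = ω_29^11 = e^(-2πi·11/29)

ω_29^40 = ω_29^11 = -0.7260-0.6877i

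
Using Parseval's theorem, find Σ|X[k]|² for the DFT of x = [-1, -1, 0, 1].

Parseval: Σ|x[n]|² = (1/N)Σ|X[k]|², so Σ|X[k]|² = N·Σ|x[n]|² = 4·3.0000

Σ|X[k]|² = N·Σ|x[n]|² = 4·3.0000 = 12.0000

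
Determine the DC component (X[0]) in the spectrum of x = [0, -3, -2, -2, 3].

X[0] = Σ(n=0 to 4) x[n] · ω_5^0 = Σ x[n]
= (0) + (-3) + (-2) + (-2) + (3)

X[0] = -4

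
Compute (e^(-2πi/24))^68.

Since ω_24^24 = 1, powers reduce modulo 24.
68 mod 24 = 20
So ω_24^68 = ω_24^20 = e^(-2πi·20/24)

ω_24^68 = ω_24^20 = 0.5000+0.8660i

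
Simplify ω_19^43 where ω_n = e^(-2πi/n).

Since ω_19^19 = 1, powers reduce modulo 19.
43 mod 19 = 5
So ω_19^43 = ω_19^5 = e^(-2πi·5/19)

ω_19^43 = ω_19^5 = -0.0826-0.9966i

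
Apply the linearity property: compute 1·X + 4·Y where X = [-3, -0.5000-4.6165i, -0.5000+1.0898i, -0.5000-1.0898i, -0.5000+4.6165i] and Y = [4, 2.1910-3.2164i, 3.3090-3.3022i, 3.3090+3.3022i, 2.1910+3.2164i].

By linearity: DFT(1x + 4y) = 1·DFT(x) + 4·DFT(y)
= 1·[-3, -0.5000-4.6165i, -0.5000+1.0898i, -0.5000-1.0898i, -0.5000+4.6165i] + 4·[4, 2.1910-3.2164i, 3.3090-3.3022i, 3.3090+3.3022i, 2.1910+3.2164i]

Computing element-wise:
Z[0] = 1·(-3) + 4·(4) = 13
Z[1] = 1·(-0.5000-4.6165i) + 4·(2.1910-3.2164i) = 8.2640-17.4821i
Z[2] = 1·(-0.5000+1.0898i) + 4·(3.3090-3.3022i) = 12.7360-12.1190i
Z[3] = 1·(-0.5000-1.0898i) + 4·(3.3090+3.3022i) = 12.7360+12.1190i
Z[4] = 1·(-0.5000+4.6165i) + 4·(2.1910+3.2164i) = 8.2640+17.4821i

DFT(1x + 4y) = 1·X + 4·Y = [13, 8.2640-17.4821i, 12.7360-12.1190i, 12.7360+12.1190i, 8.2640+17.4821i]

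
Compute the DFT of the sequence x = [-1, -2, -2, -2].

X[k] = Σ(n=0 to 3) x[n] · ω_4^(nk)
where ω_4 = e^(-2πi/4)

Computing each X[k]:
X[0] = -7
X[1] = 1
X[2] = 1
X[3] = 1

X = [-7, 1, 1, 1]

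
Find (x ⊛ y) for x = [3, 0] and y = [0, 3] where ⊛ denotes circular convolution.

(x ⊛ y)[n] = Σ(m=0 to 1) x[m] · y[(n-m) mod 2]

Computing each output sample:
(x ⊛ y)[0] = 0
(x ⊛ y)[1] = 9

x ⊛ y = [0, 9]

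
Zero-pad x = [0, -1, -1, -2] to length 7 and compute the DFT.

Original 4-point DFT: [-4, 1-1i, 2, 1+1i]
Zero-padded 7-point DFT provides frequency interpolation.

DFT_7([x, 0, ...]) = [-4, 1.4010+2.6245i, -0.1235-1.0226i, 0.7225+1.6019i, 0.7225-1.6019i, -0.1235+1.0226i, 1.4010-2.6245i]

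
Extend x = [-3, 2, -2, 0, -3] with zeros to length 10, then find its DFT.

Original 5-point DFT: [-6, -1.6910-3.5797i, -2.8090-4.8410i, -2.8090+4.8410i, -1.6910+3.5797i]
Zero-padded 10-point DFT provides frequency interpolation.

DFT_10([x, 0, ...]) = [-6, 0.4271+2.4899i, -1.6910-3.5797i, -2.9271-0.2245i, -2.8090-4.8410i, -10, -2.8090+4.8410i, -2.9271+0.2245i, -1.6910+3.5797i, 0.4271-2.4899i]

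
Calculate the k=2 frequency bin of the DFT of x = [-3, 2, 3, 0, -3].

X[2] = Σ(n=0 to 4) x[n] · ω_5^(2n) where ω_5 = e^(-2πi/5)
= (-3)·ω_5^0 + (2)·ω_5^2 + (3)·ω_5^4 + (0)·ω_5^6 + (-3)·ω_5^8

X[2] = -1.2639-0.0858i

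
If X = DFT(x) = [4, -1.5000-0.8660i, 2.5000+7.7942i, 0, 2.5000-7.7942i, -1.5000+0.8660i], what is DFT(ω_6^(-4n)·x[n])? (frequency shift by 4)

Modulation property: DFT(ω_6^(-4n)·x[n]) = X[(k-4) mod 6], so circularly shift X by 4 positions.

X[k-4] = [2.5000+7.7942i, 0, 2.5000-7.7942i, -1.5000+0.8660i, 4, -1.5000-0.8660i]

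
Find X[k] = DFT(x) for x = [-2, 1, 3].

X[k] = Σ(n=0 to 2) x[n] · ω_3^(nk)
where ω_3 = e^(-2πi/3)

Computing each X[k]:
X[0] = 2
X[1] = -4.0000+1.7321i
X[2] = -4.0000-1.7321i

X = [2, -4.0000+1.7321i, -4.0000-1.7321i]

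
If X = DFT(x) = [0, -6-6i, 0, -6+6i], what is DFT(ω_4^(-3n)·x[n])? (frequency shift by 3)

Modulation property: DFT(ω_4^(-3n)·x[n]) = X[(k-3) mod 4], so circularly shift X by 3 positions.

X[k-3] = [-6-6i, 0, -6+6i, 0]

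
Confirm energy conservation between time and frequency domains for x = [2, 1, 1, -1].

Time domain:
Σ|x[n]|² = |2|² + |1|² + |1|² + |-1|² = 7.0000

Frequency domain:
(1/4)Σ|X[k]|² = (1/4)(|3|² + |1-2i|² + |3|² + |1+2i|²) = (1/4)·28.0000 = 7.0000

Both sides agree, confirming Parseval's theorem.

Σ|x[n]|² = (1/N)Σ|X[k]|² = 7.0000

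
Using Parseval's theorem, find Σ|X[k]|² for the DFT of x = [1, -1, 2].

Parseval: Σ|x[n]|² = (1/N)Σ|X[k]|², so Σ|X[k]|² = N·Σ|x[n]|² = 3·6.0000

Σ|X[k]|² = N·Σ|x[n]|² = 3·6.0000 = 18.0000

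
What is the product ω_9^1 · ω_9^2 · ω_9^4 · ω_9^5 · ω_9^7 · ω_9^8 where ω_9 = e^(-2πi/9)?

The primitive 9th roots of unity are ω_9^k for k coprime to 9: k ∈ {1, 2, 4, 5, 7, 8}
Their product equals the constant term of the cyclotomic polynomial Φ_9(x) up to sign.
For n ≥ 3, the product of all primitive nth roots of unity is 1. (For n=1 it is 1; for n=2 it is -1.)

1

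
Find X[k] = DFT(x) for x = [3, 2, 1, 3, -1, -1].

X[k] = Σ(n=0 to 5) x[n] · ω_6^(nk)
where ω_6 = e^(-2πi/6)

Computing each X[k]:
X[0] = 7
X[1] = 0.5000-4.3301i
X[2] = 5.5000-0.8660i
X[3] = -1
X[4] = 5.5000+0.8660i
X[5] = 0.5000+4.3301i

X = [7, 0.5000-4.3301i, 5.5000-0.8660i, -1, 5.5000+0.8660i, 0.5000+4.3301i]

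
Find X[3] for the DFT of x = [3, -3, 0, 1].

X[3] = Σ(n=0 to 3) x[n] · ω_4^(3n) where ω_4 = e^(-2πi/4)
= (3)·ω_4^0 + (-3)·ω_4^3 + (0)·ω_4^6 + (1)·ω_4^9

X[3] = 3-4i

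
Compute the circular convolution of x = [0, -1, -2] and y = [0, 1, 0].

(x ⊛ y)[n] = Σ(m=0 to 2) x[m] · y[(n-m) mod 3]

Computing each output sample:
(x ⊛ y)[0] = -2
(x ⊛ y)[1] = 0
(x ⊛ y)[2] = -1

x ⊛ y = [-2, 0, -1]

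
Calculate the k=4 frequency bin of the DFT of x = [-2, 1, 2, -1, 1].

X[4] = Σ(n=0 to 4) x[n] · ω_5^(4n) where ω_5 = e^(-2πi/5)
= (-2)·ω_5^0 + (1)·ω_5^4 + (2)·ω_5^8 + (-1)·ω_5^12 + (1)·ω_5^16

X[4] = -2.1910+1.7634i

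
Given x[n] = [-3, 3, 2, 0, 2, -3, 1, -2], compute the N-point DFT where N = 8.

X[k] = Σ(n=0 to 7) x[n] · ω_8^(nk)
where ω_8 = e^(-2πi/8)

Computing each X[k]:
X[0] = 0
X[1] = -2.1716-6.6569i
X[2] = -4-2i
X[3] = -7.8284-4.6569i
X[4] = 4
X[5] = -7.8284+4.6569i
X[6] = -4+2i
X[7] = -2.1716+6.6569i

X = [0, -2.1716-6.6569i, -4-2i, -7.8284-4.6569i, 4, -7.8284+4.6569i, -4+2i, -2.1716+6.6569i]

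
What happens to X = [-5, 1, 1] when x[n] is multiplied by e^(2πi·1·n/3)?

Modulation property: DFT(ω_3^(-1n)·x[n]) = X[(k-1) mod 3], so circularly shift X by 1 positions.

X[k-1] = [1, -5, 1]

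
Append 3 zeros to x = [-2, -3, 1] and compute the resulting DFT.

Original 3-point DFT: [-4, -1.0000+3.4641i, -1.0000-3.4641i]
Zero-padded 6-point DFT provides frequency interpolation.

DFT_6([x, 0, ...]) = [-4, -4.0000+1.7321i, -1.0000+3.4641i, 2, -1.0000-3.4641i, -4.0000-1.7321i]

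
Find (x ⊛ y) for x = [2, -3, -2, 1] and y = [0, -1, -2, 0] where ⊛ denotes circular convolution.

(x ⊛ y)[n] = Σ(m=0 to 3) x[m] · y[(n-m) mod 4]

Computing each output sample:
(x ⊛ y)[0] = 3
(x ⊛ y)[1] = -4
(x ⊛ y)[2] = -1
(x ⊛ y)[3] = 8

x ⊛ y = [3, -4, -1, 8]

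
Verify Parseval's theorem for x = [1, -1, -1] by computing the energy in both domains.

Time domain:
Σ|x[n]|² = |1|² + |-1|² + |-1|² = 3.0000

Frequency domain:
(1/3)Σ|X[k]|² = (1/3)(|-1|² + |2|² + |2|²) = (1/3)·9.0000 = 3.0000

Both sides agree, confirming Parseval's theorem.

Σ|x[n]|² = (1/N)Σ|X[k]|² = 3.0000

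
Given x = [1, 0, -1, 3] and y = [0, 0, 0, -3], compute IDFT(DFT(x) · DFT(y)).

(x ⊛ y)[n] = Σ(m=0 to 3) x[m] · y[(n-m) mod 4]

Computing each output sample:
(x ⊛ y)[0] = 0
(x ⊛ y)[1] = 3
(x ⊛ y)[2] = -9
(x ⊛ y)[3] = -3

x ⊛ y = [0, 3, -9, -3]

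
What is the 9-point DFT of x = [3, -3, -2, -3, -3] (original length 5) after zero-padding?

Original 5-point DFT: [-8, 5.1910-0.5878i, 6.3090+0.9511i, 6.3090-0.9511i, 5.1910+0.5878i]
Zero-padded 9-point DFT provides frequency interpolation.

DFT_9([x, 0, ...]) = [-8, 4.6736+7.5221i, 3.5603-0.8880i, 4.0000+3.4641i, 5.2660-0.6159i, 5.2660+0.6159i, 4.0000-3.4641i, 3.5603+0.8880i, 4.6736-7.5221i]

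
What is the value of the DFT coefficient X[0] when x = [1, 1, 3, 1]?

X[0] = Σ(n=0 to 3) x[n] · ω_4^0 = Σ x[n]
= (1) + (1) + (3) + (1)

X[0] = 6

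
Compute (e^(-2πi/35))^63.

Since ω_35^35 = 1, powers reduce modulo 35.
63 mod 35 = 28
So ω_35^63 = ω_35^28 = e^(-2πi·28/35)

ω_35^63 = ω_35^28 = 0.3090+0.9511i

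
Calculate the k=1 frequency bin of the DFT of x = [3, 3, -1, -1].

X[1] = Σ(n=0 to 3) x[n] · ω_4^(1n) where ω_4 = e^(-2πi/4)
= (3)·ω_4^0 + (3)·ω_4^1 + (-1)·ω_4^2 + (-1)·ω_4^3

X[1] = 4-4i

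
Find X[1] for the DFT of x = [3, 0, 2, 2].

X[1] = Σ(n=0 to 3) x[n] · ω_4^(1n) where ω_4 = e^(-2πi/4)
= (3)·ω_4^0 + (0)·ω_4^1 + (2)·ω_4^2 + (2)·ω_4^3

X[1] = 1+2i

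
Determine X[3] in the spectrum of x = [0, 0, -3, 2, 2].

X[3] = Σ(n=0 to 4) x[n] · ω_5^(3n) where ω_5 = e^(-2πi/5)
= (0)·ω_5^0 + (0)·ω_5^3 + (-3)·ω_5^6 + (2)·ω_5^9 + (2)·ω_5^12

X[3] = -1.9271+3.5797i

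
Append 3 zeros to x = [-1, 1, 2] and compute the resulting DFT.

Original 3-point DFT: [2, -2.5000+0.8660i, -2.5000-0.8660i]
Zero-padded 6-point DFT provides frequency interpolation.

DFT_6([x, 0, ...]) = [2, -1.5000-2.5981i, -2.5000+0.8660i, 0, -2.5000-0.8660i, -1.5000+2.5981i]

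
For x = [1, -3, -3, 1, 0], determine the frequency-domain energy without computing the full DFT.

Parseval: Σ|x[n]|² = (1/N)Σ|X[k]|², so Σ|X[k]|² = N·Σ|x[n]|² = 5·20.0000

Σ|X[k]|² = N·Σ|x[n]|² = 5·20.0000 = 100.0000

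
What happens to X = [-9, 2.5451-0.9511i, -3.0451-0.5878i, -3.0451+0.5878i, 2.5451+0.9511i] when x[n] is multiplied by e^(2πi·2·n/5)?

Modulation property: DFT(ω_5^(-2n)·x[n]) = X[(k-2) mod 5], so circularly shift X by 2 positions.

X[k-2] = [-3.0451+0.5878i, 2.5451+0.9511i, -9, 2.5451-0.9511i, -3.0451-0.5878i]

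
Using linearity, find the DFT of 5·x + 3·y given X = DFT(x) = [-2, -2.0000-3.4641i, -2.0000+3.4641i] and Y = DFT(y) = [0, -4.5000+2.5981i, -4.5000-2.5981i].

By linearity: DFT(5x + 3y) = 5·DFT(x) + 3·DFT(y)
= 5·[-2, -2.0000-3.4641i, -2.0000+3.4641i] + 3·[0, -4.5000+2.5981i, -4.5000-2.5981i]

Computing element-wise:
Z[0] = 5·(-2) + 3·(0) = -10
Z[1] = 5·(-2.0000-3.4641i) + 3·(-4.5000+2.5981i) = -23.5000-9.5262i
Z[2] = 5·(-2.0000+3.4641i) + 3·(-4.5000-2.5981i) = -23.5000+9.5262i

DFT(5x + 3y) = 5·X + 3·Y = [-10, -23.5000-9.5262i, -23.5000+9.5262i]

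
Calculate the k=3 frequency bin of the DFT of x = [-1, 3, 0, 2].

X[3] = Σ(n=0 to 3) x[n] · ω_4^(3n) where ω_4 = e^(-2πi/4)
= (-1)·ω_4^0 + (3)·ω_4^3 + (0)·ω_4^6 + (2)·ω_4^9

X[3] = -1+1i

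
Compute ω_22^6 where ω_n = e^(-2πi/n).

ω_22^6 = e^(-2πi·6/22)
= cos(-2π·6/22) + i·sin(-2π·6/22)
= cos(-12π/22) + i·sin(-12π/22)

ω_22^6 = cos(-12π/22) + i·sin(-12π/22) = -0.1423-0.9898i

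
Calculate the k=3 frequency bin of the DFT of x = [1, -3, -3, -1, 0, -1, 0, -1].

X[3] = Σ(n=0 to 7) x[n] · ω_8^(3n) where ω_8 = e^(-2πi/8)
= (1)·ω_8^0 + (-3)·ω_8^3 + (-3)·ω_8^6 + (-1)·ω_8^9 + (0)·ω_8^12 + (-1)·ω_8^15 + (0)·ω_8^18 + (-1)·ω_8^21

X[3] = 2.4142-1.5858i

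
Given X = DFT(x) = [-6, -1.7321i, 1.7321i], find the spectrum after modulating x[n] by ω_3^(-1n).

Modulation property: DFT(ω_3^(-1n)·x[n]) = X[(k-1) mod 3], so circularly shift X by 1 positions.

X[k-1] = [1.7321i, -6, -1.7321i]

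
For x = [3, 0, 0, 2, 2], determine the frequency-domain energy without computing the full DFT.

Parseval: Σ|x[n]|² = (1/N)Σ|X[k]|², so Σ|X[k]|² = N·Σ|x[n]|² = 5·17.0000

Σ|X[k]|² = N·Σ|x[n]|² = 5·17.0000 = 85.0000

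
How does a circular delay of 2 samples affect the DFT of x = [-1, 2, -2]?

Time shift by 2: X_shifted[k] = ω_3^(2k) · X[k]
Shifted x = [2, -2, -1]

DFT(x[n-2]) = [-1, 3.5000+0.8660i, 3.5000-0.8660i]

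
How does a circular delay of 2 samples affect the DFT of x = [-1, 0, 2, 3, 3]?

Time shift by 2: X_shifted[k] = ω_5^(2k) · X[k]
Shifted x = [3, 3, -1, 0, 2]

DFT(x[n-2]) = [7, 5.3541-0.3633i, -1.3541-1.5388i, -1.3541+1.5388i, 5.3541+0.3633i]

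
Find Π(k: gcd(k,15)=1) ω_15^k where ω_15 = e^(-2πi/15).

The primitive 15th roots of unity are ω_15^k for k coprime to 15: k ∈ {1, 2, 4, 7, 8, 11, 13, 14}
Their product equals the constant term of the cyclotomic polynomial Φ_15(x) up to sign.
For n ≥ 3, the product of all primitive nth roots of unity is 1. (For n=1 it is 1; for n=2 it is -1.)

1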